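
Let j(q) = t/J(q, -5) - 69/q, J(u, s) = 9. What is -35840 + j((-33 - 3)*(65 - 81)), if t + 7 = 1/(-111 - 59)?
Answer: -584923459/16320 ≈ -35841.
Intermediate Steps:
t = -1191/170 (t = -7 + 1/(-111 - 59) = -7 + 1/(-170) = -7 - 1/170 = -1191/170 ≈ -7.0059)
j(q) = -397/510 - 69/q (j(q) = -1191/170/9 - 69/q = -1191/170*1/9 - 69/q = -397/510 - 69/q)
-35840 + j((-33 - 3)*(65 - 81)) = -35840 + (-397/510 - 69*1/((-33 - 3)*(65 - 81))) = -35840 + (-397/510 - 69/((-36*(-16)))) = -35840 + (-397/510 - 69/576) = -35840 + (-397/510 - 69*1/576) = -35840 + (-397/510 - 23/192) = -35840 - 14659/16320 = -584923459/16320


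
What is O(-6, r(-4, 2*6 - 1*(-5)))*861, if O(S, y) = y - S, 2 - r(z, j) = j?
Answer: -7749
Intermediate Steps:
r(z, j) = 2 - j
O(-6, r(-4, 2*6 - 1*(-5)))*861 = ((2 - (2*6 - 1*(-5))) - 1*(-6))*861 = ((2 - (12 + 5)) + 6)*861 = ((2 - 1*17) + 6)*861 = ((2 - 17) + 6)*861 = (-15 + 6)*861 = -9*861 = -7749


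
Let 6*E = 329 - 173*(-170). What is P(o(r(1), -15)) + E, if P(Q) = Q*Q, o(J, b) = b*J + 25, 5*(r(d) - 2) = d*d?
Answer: 10041/2 ≈ 5020.5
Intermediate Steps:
r(d) = 2 + d²/5 (r(d) = 2 + (d*d)/5 = 2 + d²/5)
E = 9913/2 (E = (329 - 173*(-170))/6 = (329 + 29410)/6 = (⅙)*29739 = 9913/2 ≈ 4956.5)
o(J, b) = 25 + J*b (o(J, b) = J*b + 25 = 25 + J*b)
P(Q) = Q²
P(o(r(1), -15)) + E = (25 + (2 + (⅕)*1²)*(-15))² + 9913/2 = (25 + (2 + (⅕)*1)*(-15))² + 9913/2 = (25 + (2 + ⅕)*(-15))² + 9913/2 = (25 + (11/5)*(-15))² + 9913/2 = (25 - 33)² + 9913/2 = (-8)² + 9913/2 = 64 + 9913/2 = 10041/2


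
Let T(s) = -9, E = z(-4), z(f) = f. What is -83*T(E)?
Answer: 747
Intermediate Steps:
E = -4
-83*T(E) = -83*(-9) = 747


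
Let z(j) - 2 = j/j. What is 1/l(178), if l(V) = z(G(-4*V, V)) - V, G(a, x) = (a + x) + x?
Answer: -1/175 ≈ -0.0057143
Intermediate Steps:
G(a, x) = a + 2*x
z(j) = 3 (z(j) = 2 + j/j = 2 + 1 = 3)
l(V) = 3 - V
1/l(178) = 1/(3 - 1*178) = 1/(3 - 178) = 1/(-175) = -1/175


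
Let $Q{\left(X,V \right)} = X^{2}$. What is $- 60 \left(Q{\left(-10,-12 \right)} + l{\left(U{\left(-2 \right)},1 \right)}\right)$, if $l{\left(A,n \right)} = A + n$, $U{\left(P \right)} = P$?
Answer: $-5940$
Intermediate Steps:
$- 60 \left(Q{\left(-10,-12 \right)} + l{\left(U{\left(-2 \right)},1 \right)}\right) = - 60 \left(\left(-10\right)^{2} + \left(-2 + 1\right)\right) = - 60 \left(100 - 1\right) = \left(-60\right) 99 = -5940$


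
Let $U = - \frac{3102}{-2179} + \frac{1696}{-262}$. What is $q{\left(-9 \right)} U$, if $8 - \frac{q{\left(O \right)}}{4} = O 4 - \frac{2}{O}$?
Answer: $- \frac{2271693680}{2569041} \approx -884.26$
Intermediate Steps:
$q{\left(O \right)} = 32 - 16 O + \frac{8}{O}$ ($q{\left(O \right)} = 32 - 4 \left(O 4 - \frac{2}{O}\right) = 32 - 4 \left(4 O - \frac{2}{O}\right) = 32 - 4 \left(- \frac{2}{O} + 4 O\right) = 32 - \left(- \frac{8}{O} + 16 O\right) = 32 - 16 O + \frac{8}{O}$)
$U = - \frac{1441430}{285449}$ ($U = \left(-3102\right) \left(- \frac{1}{2179}\right) + 1696 \left(- \frac{1}{262}\right) = \frac{3102}{2179} - \frac{848}{131} = - \frac{1441430}{285449} \approx -5.0497$)
$q{\left(-9 \right)} U = \left(32 - -144 + \frac{8}{-9}\right) \left(- \frac{1441430}{285449}\right) = \left(32 + 144 + 8 \left(- \frac{1}{9}\right)\right) \left(- \frac{1441430}{285449}\right) = \left(32 + 144 - \frac{8}{9}\right) \left(- \frac{1441430}{285449}\right) = \frac{1576}{9} \left(- \frac{1441430}{285449}\right) = - \frac{2271693680}{2569041}$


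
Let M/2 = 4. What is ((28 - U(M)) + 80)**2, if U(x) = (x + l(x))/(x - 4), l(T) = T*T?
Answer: 8100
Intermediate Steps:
l(T) = T**2
M = 8 (M = 2*4 = 8)
U(x) = (x + x**2)/(-4 + x) (U(x) = (x + x**2)/(x - 4) = (x + x**2)/(-4 + x))
((28 - U(M)) + 80)**2 = ((28 - 8*(1 + 8)/(-4 + 8)) + 80)**2 = ((28 - 8*9/4) + 80)**2 = ((28 - 1*18) + 80)**2 = ((28 - 18) + 80)**2 = (10 + 80)**2 = 90**2 = 8100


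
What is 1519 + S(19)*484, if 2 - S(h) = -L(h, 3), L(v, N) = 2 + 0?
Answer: 3455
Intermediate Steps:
L(v, N) = 2
S(h) = 4 (S(h) = 2 - (-1)*2 = 2 - 1*(-2) = 2 + 2 = 4)
1519 + S(19)*484 = 1519 + 4*484 = 1519 + 1936 = 3455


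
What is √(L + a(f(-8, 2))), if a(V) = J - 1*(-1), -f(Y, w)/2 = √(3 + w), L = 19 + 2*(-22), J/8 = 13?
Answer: 4*√5 ≈ 8.9443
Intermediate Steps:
J = 104 (J = 8*13 = 104)
L = -25 (L = 19 - 44 = -25)
f(Y, w) = -2*√(3 + w)
a(V) = 105 (a(V) = 104 - 1*(-1) = 104 + 1 = 105)
√(L + a(f(-8, 2))) = √(-25 + 105) = √80 = 4*√5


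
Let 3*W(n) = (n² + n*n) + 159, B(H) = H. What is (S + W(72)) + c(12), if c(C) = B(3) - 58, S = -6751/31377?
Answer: 108369407/31377 ≈ 3453.8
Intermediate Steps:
S = -6751/31377 (S = -6751*1/31377 = -6751/31377 ≈ -0.21516)
c(C) = -55 (c(C) = 3 - 58 = -55)
W(n) = 53 + 2*n²/3 (W(n) = ((n² + n*n) + 159)/3 = ((n² + n²) + 159)/3 = (2*n² + 159)/3 = (159 + 2*n²)/3 = 53 + 2*n²/3)
(S + W(72)) + c(12) = (-6751/31377 + (53 + (⅔)*72²)) - 55 = (-6751/31377 + (53 + (⅔)*5184)) - 55 = (-6751/31377 + (53 + 3456)) - 55 = (-6751/31377 + 3509) - 55 = 110095142/31377 - 55 = 108369407/31377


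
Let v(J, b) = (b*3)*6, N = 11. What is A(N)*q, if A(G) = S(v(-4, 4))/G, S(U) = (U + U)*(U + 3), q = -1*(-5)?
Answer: 54000/11 ≈ 4909.1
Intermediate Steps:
q = 5
v(J, b) = 18*b (v(J, b) = (3*b)*6 = 18*b)
S(U) = 2*U*(3 + U) (S(U) = (2*U)*(3 + U) = 2*U*(3 + U))
A(G) = 10800/G (A(G) = (2*(18*4)*(3 + 18*4))/G = (2*72*(3 + 72))/G = (2*72*75)/G = 10800/G)
A(N)*q = (10800/11)*5 = 54000/11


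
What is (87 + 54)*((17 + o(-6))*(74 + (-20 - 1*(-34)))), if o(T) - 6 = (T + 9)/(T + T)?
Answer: 282282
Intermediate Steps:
o(T) = 6 + (9 + T)/(2*T) (o(T) = 6 + (T + 9)/(T + T) = 6 + (9 + T)/((2*T)) = 6 + (9 + T)*(1/(2*T)) = 6 + (9 + T)/(2*T))
(87 + 54)*((17 + o(-6))*(74 + (-20 - 1*(-34)))) = (87 + 54)*((17 + (1/2)*(9 + 13*(-6))/(-6))*(74 + (-20 - 1*(-34)))) = 141*((17 + (1/2)*(-1/6)*(9 - 78))*(74 + (-20 + 34))) = 141*((17 + (1/2)*(-1/6)*(-69))*(74 + 14)) = 141*((17 + 23/4)*88) = 141*((91/4)*88) = 141*2002 = 282282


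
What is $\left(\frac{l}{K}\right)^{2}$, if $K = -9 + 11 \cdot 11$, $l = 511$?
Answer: $\frac{5329}{256} \approx 20.816$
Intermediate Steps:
$K = 112$ ($K = -9 + 121 = 112$)
$\left(\frac{l}{K}\right)^{2} = \left(\frac{511}{112}\right)^{2} = \left(511 \cdot \frac{1}{112}\right)^{2} = \left(\frac{73}{16}\right)^{2} = \frac{5329}{256}$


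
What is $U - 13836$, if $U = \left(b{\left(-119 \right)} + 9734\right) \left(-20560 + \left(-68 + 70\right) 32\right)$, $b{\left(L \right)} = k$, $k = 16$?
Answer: $-199849836$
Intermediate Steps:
$b{\left(L \right)} = 16$
$U = -199836000$ ($U = \left(16 + 9734\right) \left(-20560 + \left(-68 + 70\right) 32\right) = 9750 \left(-20560 + 2 \cdot 32\right) = 9750 \left(-20560 + 64\right) = 9750 \left(-20496\right) = -199836000$)
$U - 13836 = -199836000 - 13836 = -199849836$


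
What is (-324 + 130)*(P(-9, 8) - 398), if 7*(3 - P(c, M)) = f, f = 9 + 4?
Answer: 538932/7 ≈ 76990.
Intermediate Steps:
f = 13
P(c, M) = 8/7 (P(c, M) = 3 - ⅐*13 = 3 - 13/7 = 8/7)
(-324 + 130)*(P(-9, 8) - 398) = (-324 + 130)*(8/7 - 398) = -194*(-2778/7) = 538932/7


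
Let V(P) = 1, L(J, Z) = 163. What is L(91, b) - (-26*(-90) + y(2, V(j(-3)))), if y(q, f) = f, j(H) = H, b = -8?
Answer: -2178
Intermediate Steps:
L(91, b) - (-26*(-90) + y(2, V(j(-3)))) = 163 - (-26*(-90) + 1) = 163 - (2340 + 1) = 163 - 1*2341 = 163 - 2341 = -2178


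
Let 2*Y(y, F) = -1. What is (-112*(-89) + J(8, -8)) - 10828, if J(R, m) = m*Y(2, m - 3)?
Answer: -856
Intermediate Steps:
Y(y, F) = -½ (Y(y, F) = (½)*(-1) = -½)
J(R, m) = -m/2 (J(R, m) = m*(-½) = -m/2)
(-112*(-89) + J(8, -8)) - 10828 = (-112*(-89) - ½*(-8)) - 10828 = (9968 + 4) - 10828 = 9972 - 10828 = -856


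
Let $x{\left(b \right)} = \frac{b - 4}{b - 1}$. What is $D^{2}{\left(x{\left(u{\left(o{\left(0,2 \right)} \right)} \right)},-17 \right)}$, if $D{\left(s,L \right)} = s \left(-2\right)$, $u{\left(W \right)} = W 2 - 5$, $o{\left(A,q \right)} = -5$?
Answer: $\frac{361}{64} \approx 5.6406$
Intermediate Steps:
$u{\left(W \right)} = -5 + 2 W$ ($u{\left(W \right)} = 2 W - 5 = -5 + 2 W$)
$x{\left(b \right)} = \frac{-4 + b}{-1 + b}$
$D{\left(s,L \right)} = - 2 s$
$D^{2}{\left(x{\left(u{\left(o{\left(0,2 \right)} \right)} \right)},-17 \right)} = \left(- 2 \frac{-4 + \left(-5 + 2 \left(-5\right)\right)}{-1 + \left(-5 + 2 \left(-5\right)\right)}\right)^{2} = \left(- 2 \frac{-4 - 15}{-1 - 15}\right)^{2} = \left(- 2 \frac{1}{-16} \left(-19\right)\right)^{2} = \left(- 2 \left(\left(- \frac{1}{16}\right) \left(-19\right)\right)\right)^{2} = \left(\left(-2\right) \frac{19}{16}\right)^{2} = \left(- \frac{19}{8}\right)^{2} = \frac{361}{64}$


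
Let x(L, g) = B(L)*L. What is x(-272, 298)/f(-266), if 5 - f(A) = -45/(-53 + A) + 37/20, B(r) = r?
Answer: 472017920/19197 ≈ 24588.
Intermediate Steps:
x(L, g) = L² (x(L, g) = L*L = L²)
f(A) = 63/20 + 45/(-53 + A) (f(A) = 5 - (-45/(-53 + A) + 37/20) = 5 - (37/20 - 45/(-53 + A)) = 5 + (-37/20 + 45/(-53 + A)) = 63/20 + 45/(-53 + A))
x(-272, 298)/f(-266) = (-272)²/((9*(-271 + 7*(-266))/(20*(-53 - 266)))) = 73984/(((9/20)*(-271 - 1862)/(-319))) = 73984/(((9/20)*(-1/319)*(-2133))) = 73984/(19197/6380) = 73984*(6380/19197) = 472017920/19197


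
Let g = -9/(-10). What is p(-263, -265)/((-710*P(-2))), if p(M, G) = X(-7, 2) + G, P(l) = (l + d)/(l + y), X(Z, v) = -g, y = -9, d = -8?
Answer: 29249/71000 ≈ 0.41196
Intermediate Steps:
g = 9/10 (g = -9*(-⅒) = 9/10 ≈ 0.90000)
X(Z, v) = -9/10 (X(Z, v) = -1*9/10 = -9/10)
P(l) = (-8 + l)/(-9 + l) (P(l) = (l - 8)/(l - 9) = (-8 + l)/(-9 + l))
p(M, G) = -9/10 + G
p(-263, -265)/((-710*P(-2))) = (-9/10 - 265)/((-710*(-8 - 2)/(-9 - 2))) = -2659/(10*((-710*(-10)/(-11)))) = -2659/(10*((-(-710)*(-10)/11))) = -2659/(10*((-710*10/11))) = -2659/(10*(-7100/11)) = -2659/10*(-11/7100) = 29249/71000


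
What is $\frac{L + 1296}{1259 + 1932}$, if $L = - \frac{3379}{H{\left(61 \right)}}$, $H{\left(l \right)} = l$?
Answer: $\frac{75677}{194651} \approx 0.38878$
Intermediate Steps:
$L = - \frac{3379}{61} \approx -55.393$
$\frac{L + 1296}{1259 + 1932} = \frac{- \frac{3379}{61} + 1296}{1259 + 1932} = \frac{75677}{61 \cdot 3191} = \frac{75677}{61} \cdot \frac{1}{3191} = \frac{75677}{194651}$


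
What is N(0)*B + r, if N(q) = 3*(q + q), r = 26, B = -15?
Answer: 26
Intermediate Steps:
N(q) = 6*q (N(q) = 3*(2*q) = 6*q)
N(0)*B + r = (6*0)*(-15) + 26 = 0*(-15) + 26 = 0 + 26 = 26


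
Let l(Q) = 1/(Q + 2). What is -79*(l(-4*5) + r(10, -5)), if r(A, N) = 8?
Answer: -11297/18 ≈ -627.61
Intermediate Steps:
l(Q) = 1/(2 + Q)
-79*(l(-4*5) + r(10, -5)) = -79*(1/(2 - 4*5) + 8) = -79*(1/(2 - 20) + 8) = -79*(1/(-18) + 8) = -79*(-1/18 + 8) = -79*143/18 = -11297/18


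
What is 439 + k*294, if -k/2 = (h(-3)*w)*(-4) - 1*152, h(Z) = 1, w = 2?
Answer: 94519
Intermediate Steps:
k = 320 (k = -2*((1*2)*(-4) - 1*152) = -2*(2*(-4) - 152) = -2*(-8 - 152) = -2*(-160) = 320)
439 + k*294 = 439 + 320*294 = 439 + 94080 = 94519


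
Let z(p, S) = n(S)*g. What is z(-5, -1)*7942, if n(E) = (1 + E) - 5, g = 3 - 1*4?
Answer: 39710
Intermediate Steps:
g = -1 (g = 3 - 4 = -1)
n(E) = -4 + E
z(p, S) = 4 - S (z(p, S) = (-4 + S)*(-1) = 4 - S)
z(-5, -1)*7942 = (4 - 1*(-1))*7942 = (4 + 1)*7942 = 5*7942 = 39710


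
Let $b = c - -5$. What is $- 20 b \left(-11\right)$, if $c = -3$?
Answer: $440$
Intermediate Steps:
$b = 2$ ($b = -3 - -5 = -3 + 5 = 2$)
$- 20 b \left(-11\right) = \left(-20\right) 2 \left(-11\right) = \left(-40\right) \left(-11\right) = 440$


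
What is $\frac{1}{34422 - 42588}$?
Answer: $- \frac{1}{8166} \approx -0.00012246$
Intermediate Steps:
$\frac{1}{34422 - 42588} = \frac{1}{-8166} = - \frac{1}{8166}$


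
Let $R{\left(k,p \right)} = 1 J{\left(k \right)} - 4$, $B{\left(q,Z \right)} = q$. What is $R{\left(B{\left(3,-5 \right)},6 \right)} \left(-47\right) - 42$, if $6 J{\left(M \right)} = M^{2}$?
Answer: $\frac{151}{2} \approx 75.5$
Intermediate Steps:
$J{\left(M \right)} = \frac{M^{2}}{6}$
$R{\left(k,p \right)} = -4 + \frac{k^{2}}{6}$ ($R{\left(k,p \right)} = 1 \frac{k^{2}}{6} - 4 = \frac{k^{2}}{6} - 4 = -4 + \frac{k^{2}}{6}$)
$R{\left(B{\left(3,-5 \right)},6 \right)} \left(-47\right) - 42 = \left(-4 + \frac{3^{2}}{6}\right) \left(-47\right) - 42 = \left(-4 + \frac{1}{6} \cdot 9\right) \left(-47\right) - 42 = \left(-4 + \frac{3}{2}\right) \left(-47\right) - 42 = \left(- \frac{5}{2}\right) \left(-47\right) - 42 = \frac{235}{2} - 42 = \frac{151}{2}$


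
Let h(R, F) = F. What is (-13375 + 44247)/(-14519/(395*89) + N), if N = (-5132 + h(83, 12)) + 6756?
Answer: 1085305160/57499061 ≈ 18.875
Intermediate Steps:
N = 1636 (N = (-5132 + 12) + 6756 = -5120 + 6756 = 1636)
(-13375 + 44247)/(-14519/(395*89) + N) = (-13375 + 44247)/(-14519/(395*89) + 1636) = 30872/(-14519/35155 + 1636) = 30872/(57499061/35155) = 30872*(35155/57499061) = 1085305160/57499061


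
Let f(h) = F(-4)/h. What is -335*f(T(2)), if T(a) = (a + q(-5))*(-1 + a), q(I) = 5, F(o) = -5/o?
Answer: -1675/28 ≈ -59.821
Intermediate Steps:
T(a) = (-1 + a)*(5 + a) (T(a) = (a + 5)*(-1 + a) = (5 + a)*(-1 + a) = (-1 + a)*(5 + a))
f(h) = 5/(4*h) (f(h) = (-5/(-4))/h = (-5*(-¼))/h = 5/(4*h))
-335*f(T(2)) = -1675/(4*(-5 + 2² + 4*2)) = -1675/(4*(-5 + 4 + 8)) = -1675/(4*7) = -335*5/28 = -1675/28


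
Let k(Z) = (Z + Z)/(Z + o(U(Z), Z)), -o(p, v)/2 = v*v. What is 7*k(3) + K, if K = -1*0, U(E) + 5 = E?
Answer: -14/5 ≈ -2.8000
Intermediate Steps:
U(E) = -5 + E
o(p, v) = -2*v**2 (o(p, v) = -2*v*v = -2*v**2)
k(Z) = 2*Z/(Z - 2*Z**2) (k(Z) = (Z + Z)/(Z - 2*Z**2) = (2*Z)/(Z - 2*Z**2) = 2*Z/(Z - 2*Z**2))
K = 0
7*k(3) + K = 7*(-2/(-1 + 2*3)) + 0 = 7*(-2/(-1 + 6)) + 0 = 7*(-2/5) + 0 = -14/5 + 0 = -14/5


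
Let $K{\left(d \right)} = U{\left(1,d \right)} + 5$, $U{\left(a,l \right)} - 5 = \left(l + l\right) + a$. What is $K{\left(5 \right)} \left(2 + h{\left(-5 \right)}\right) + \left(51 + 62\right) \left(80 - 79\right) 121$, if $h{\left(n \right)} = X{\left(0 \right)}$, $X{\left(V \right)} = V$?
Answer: $13715$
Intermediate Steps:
$h{\left(n \right)} = 0$
$U{\left(a,l \right)} = 5 + a + 2 l$ ($U{\left(a,l \right)} = 5 + \left(\left(l + l\right) + a\right) = 5 + \left(2 l + a\right) = 5 + \left(a + 2 l\right) = 5 + a + 2 l$)
$K{\left(d \right)} = 11 + 2 d$ ($K{\left(d \right)} = \left(5 + 1 + 2 d\right) + 5 = \left(6 + 2 d\right) + 5 = 11 + 2 d$)
$K{\left(5 \right)} \left(2 + h{\left(-5 \right)}\right) + \left(51 + 62\right) \left(80 - 79\right) 121 = \left(11 + 2 \cdot 5\right) \left(2 + 0\right) + \left(51 + 62\right) \left(80 - 79\right) 121 = \left(11 + 10\right) 2 + 113 \cdot 1 \cdot 121 = 21 \cdot 2 + 113 \cdot 121 = 42 + 13673 = 13715$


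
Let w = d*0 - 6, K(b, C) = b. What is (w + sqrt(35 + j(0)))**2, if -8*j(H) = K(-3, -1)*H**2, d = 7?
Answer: (6 - sqrt(35))**2 ≈ 0.0070426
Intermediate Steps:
j(H) = 3*H**2/8 (j(H) = -(-3)*H**2/8 = 3*H**2/8)
w = -6 (w = 7*0 - 6 = 0 - 6 = -6)
(w + sqrt(35 + j(0)))**2 = (-6 + sqrt(35 + (3/8)*0**2))**2 = (-6 + sqrt(35 + (3/8)*0))**2 = (-6 + sqrt(35 + 0))**2 = (-6 + sqrt(35))**2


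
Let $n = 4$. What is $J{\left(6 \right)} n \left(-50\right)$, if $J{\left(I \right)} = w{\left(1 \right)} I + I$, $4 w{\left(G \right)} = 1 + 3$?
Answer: $-2400$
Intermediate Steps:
$w{\left(G \right)} = 1$ ($w{\left(G \right)} = \frac{1 + 3}{4} = \frac{1}{4} \cdot 4 = 1$)
$J{\left(I \right)} = 2 I$ ($J{\left(I \right)} = 1 I + I = I + I = 2 I$)
$J{\left(6 \right)} n \left(-50\right) = 2 \cdot 6 \cdot 4 \left(-50\right) = 12 \cdot 4 \left(-50\right) = 48 \left(-50\right) = -2400$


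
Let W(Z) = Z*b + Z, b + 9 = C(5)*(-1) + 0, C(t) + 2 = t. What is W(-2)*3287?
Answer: 72314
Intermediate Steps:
C(t) = -2 + t
b = -12 (b = -9 + ((-2 + 5)*(-1) + 0) = -9 + (3*(-1) + 0) = -9 + (-3 + 0) = -9 - 3 = -12)
W(Z) = -11*Z (W(Z) = Z*(-12) + Z = -12*Z + Z = -11*Z)
W(-2)*3287 = -11*(-2)*3287 = 22*3287 = 72314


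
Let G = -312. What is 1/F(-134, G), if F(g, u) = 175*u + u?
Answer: -1/54912 ≈ -1.8211e-5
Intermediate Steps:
F(g, u) = 176*u
1/F(-134, G) = 1/(176*(-312)) = 1/(-54912) = -1/54912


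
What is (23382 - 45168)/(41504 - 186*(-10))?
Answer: -10893/21682 ≈ -0.50240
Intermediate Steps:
(23382 - 45168)/(41504 - 186*(-10)) = -21786/(41504 + 1860) = -21786/43364 = -21786*1/43364 = -10893/21682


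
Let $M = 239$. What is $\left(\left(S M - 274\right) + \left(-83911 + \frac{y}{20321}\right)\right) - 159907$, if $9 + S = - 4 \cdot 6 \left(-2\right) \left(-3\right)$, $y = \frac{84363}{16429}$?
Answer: $- \frac{93699048029868}{333853709} \approx -2.8066 \cdot 10^{5}$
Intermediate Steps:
$y = \frac{84363}{16429}$ ($y = 84363 \cdot \frac{1}{16429} = \frac{84363}{16429} \approx 5.135$)
$S = -153$ ($S = -9 + - 4 \cdot 6 \left(-2\right) \left(-3\right) = -9 + \left(-4\right) \left(-12\right) \left(-3\right) = -9 + 48 \left(-3\right) = -9 - 144 = -153$)
$\left(\left(S M - 274\right) + \left(-83911 + \frac{y}{20321}\right)\right) - 159907 = \left(\left(\left(-153\right) 239 - 274\right) - \left(83911 - \frac{84363}{16429 \cdot 20321}\right)\right) - 159907 = \left(\left(-36567 - 274\right) + \left(-83911 + \frac{84363}{16429} \cdot \frac{1}{20321}\right)\right) - 159907 = \left(-36841 + \left(-83911 + \frac{84363}{333853709}\right)\right) - 159907 = \left(-36841 - \frac{28013998491536}{333853709}\right) - 159907 = - \frac{40313502984805}{333853709} - 159907 = - \frac{93699048029868}{333853709}$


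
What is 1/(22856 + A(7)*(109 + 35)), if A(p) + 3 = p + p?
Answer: 1/24440 ≈ 4.0917e-5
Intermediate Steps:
A(p) = -3 + 2*p (A(p) = -3 + (p + p) = -3 + 2*p)
1/(22856 + A(7)*(109 + 35)) = 1/(22856 + (-3 + 2*7)*(109 + 35)) = 1/(22856 + (-3 + 14)*144) = 1/(22856 + 11*144) = 1/(22856 + 1584) = 1/24440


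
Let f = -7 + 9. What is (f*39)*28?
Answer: 2184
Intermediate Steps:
f = 2
(f*39)*28 = (2*39)*28 = 78*28 = 2184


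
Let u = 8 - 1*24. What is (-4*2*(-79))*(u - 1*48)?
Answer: -40448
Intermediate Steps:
u = -16 (u = 8 - 24 = -16)
(-4*2*(-79))*(u - 1*48) = (-4*2*(-79))*(-16 - 1*48) = (-8*(-79))*(-16 - 48) = 632*(-64) = -40448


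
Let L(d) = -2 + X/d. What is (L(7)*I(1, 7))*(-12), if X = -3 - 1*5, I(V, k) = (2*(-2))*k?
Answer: -1056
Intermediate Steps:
I(V, k) = -4*k
X = -8 (X = -3 - 5 = -8)
L(d) = -2 - 8/d
(L(7)*I(1, 7))*(-12) = ((-2 - 8/7)*(-4*7))*(-12) = ((-2 - 8*⅐)*(-28))*(-12) = ((-2 - 8/7)*(-28))*(-12) = -22/7*(-28)*(-12) = 88*(-12) = -1056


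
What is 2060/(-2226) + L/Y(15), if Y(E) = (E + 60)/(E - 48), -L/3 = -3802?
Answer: -139669408/27825 ≈ -5019.6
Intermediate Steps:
L = 11406 (L = -3*(-3802) = 11406)
Y(E) = (60 + E)/(-48 + E)
2060/(-2226) + L/Y(15) = 2060/(-2226) + 11406/(((60 + 15)/(-48 + 15))) = 2060*(-1/2226) + 11406/((75/(-33))) = -1030/1113 + 11406/((-1/33*75)) = -1030/1113 + 11406/(-25/11) = -1030/1113 + 11406*(-11/25) = -1030/1113 - 125466/25 = -139669408/27825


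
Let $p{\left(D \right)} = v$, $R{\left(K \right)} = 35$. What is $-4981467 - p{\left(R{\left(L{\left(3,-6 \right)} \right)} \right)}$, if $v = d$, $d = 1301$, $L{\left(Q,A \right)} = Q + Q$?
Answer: $-4982768$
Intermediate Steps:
$L{\left(Q,A \right)} = 2 Q$
$v = 1301$
$p{\left(D \right)} = 1301$
$-4981467 - p{\left(R{\left(L{\left(3,-6 \right)} \right)} \right)} = -4981467 - 1301 = -4982768$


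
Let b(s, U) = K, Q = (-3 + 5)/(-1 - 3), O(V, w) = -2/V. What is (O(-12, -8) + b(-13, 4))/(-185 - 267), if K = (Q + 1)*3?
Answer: -5/1356 ≈ -0.0036873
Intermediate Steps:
Q = -½ (Q = 2/(-4) = 2*(-¼) = -½ ≈ -0.50000)
K = 3/2 (K = (-½ + 1)*3 = (½)*3 = 3/2 ≈ 1.5000)
b(s, U) = 3/2
(O(-12, -8) + b(-13, 4))/(-185 - 267) = (-2/(-12) + 3/2)/(-185 - 267) = (-2*(-1/12) + 3/2)/(-452) = (⅙ + 3/2)*(-1/452) = (5/3)*(-1/452) = -5/1356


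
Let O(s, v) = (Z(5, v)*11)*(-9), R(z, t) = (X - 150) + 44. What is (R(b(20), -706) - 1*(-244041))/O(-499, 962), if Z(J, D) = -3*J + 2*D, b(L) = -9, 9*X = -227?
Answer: -2195188/1700919 ≈ -1.2906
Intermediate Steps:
X = -227/9 (X = (⅑)*(-227) = -227/9 ≈ -25.222)
R(z, t) = -1181/9 (R(z, t) = (-227/9 - 150) + 44 = -1577/9 + 44 = -1181/9)
O(s, v) = 1485 - 198*v (O(s, v) = ((-3*5 + 2*v)*11)*(-9) = ((-15 + 2*v)*11)*(-9) = (-165 + 22*v)*(-9) = 1485 - 198*v)
(R(b(20), -706) - 1*(-244041))/O(-499, 962) = (-1181/9 - 1*(-244041))/(1485 - 198*962) = (-1181/9 + 244041)/(1485 - 190476) = (2195188/9)/(-188991) = (2195188/9)*(-1/188991) = -2195188/1700919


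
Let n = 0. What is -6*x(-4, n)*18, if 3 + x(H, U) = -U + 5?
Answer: -216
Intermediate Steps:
x(H, U) = 2 - U (x(H, U) = -3 + (-U + 5) = -3 + (5 - U) = 2 - U)
-6*x(-4, n)*18 = -6*(2 - 1*0)*18 = -6*(2 + 0)*18 = -6*2*18 = -12*18 = -216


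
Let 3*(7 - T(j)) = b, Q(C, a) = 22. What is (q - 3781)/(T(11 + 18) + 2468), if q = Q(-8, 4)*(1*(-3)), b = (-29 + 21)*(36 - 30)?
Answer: -3847/2491 ≈ -1.5444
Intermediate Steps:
b = -48 (b = -8*6 = -48)
T(j) = 23 (T(j) = 7 - ⅓*(-48) = 7 + 16 = 23)
q = -66 (q = 22*(1*(-3)) = 22*(-3) = -66)
(q - 3781)/(T(11 + 18) + 2468) = (-66 - 3781)/(23 + 2468) = -3847/2491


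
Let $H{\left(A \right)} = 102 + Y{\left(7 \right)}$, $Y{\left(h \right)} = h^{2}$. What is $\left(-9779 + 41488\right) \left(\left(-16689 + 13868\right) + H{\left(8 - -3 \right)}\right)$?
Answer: $-84663030$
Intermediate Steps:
$H{\left(A \right)} = 151$ ($H{\left(A \right)} = 102 + 7^{2} = 102 + 49 = 151$)
$\left(-9779 + 41488\right) \left(\left(-16689 + 13868\right) + H{\left(8 - -3 \right)}\right) = \left(-9779 + 41488\right) \left(\left(-16689 + 13868\right) + 151\right) = 31709 \left(-2821 + 151\right) = 31709 \left(-2670\right) = -84663030$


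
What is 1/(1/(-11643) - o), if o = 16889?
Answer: -11643/196638628 ≈ -5.9210e-5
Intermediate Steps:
1/(1/(-11643) - o) = 1/(1/(-11643) - 1*16889) = 1/(-1/11643 - 16889) = 1/(-196638628/11643) = -11643/196638628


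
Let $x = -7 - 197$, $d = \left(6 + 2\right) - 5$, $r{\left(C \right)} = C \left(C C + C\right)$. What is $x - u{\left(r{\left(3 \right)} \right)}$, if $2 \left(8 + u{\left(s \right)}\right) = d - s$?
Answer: $- \frac{359}{2} \approx -179.5$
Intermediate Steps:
$r{\left(C \right)} = C \left(C + C^{2}\right)$ ($r{\left(C \right)} = C \left(C^{2} + C\right) = C \left(C + C^{2}\right)$)
$d = 3$ ($d = 8 - 5 = 3$)
$u{\left(s \right)} = - \frac{13}{2} - \frac{s}{2}$ ($u{\left(s \right)} = -8 + \frac{3 - s}{2} = -8 - \left(- \frac{3}{2} + \frac{s}{2}\right) = - \frac{13}{2} - \frac{s}{2}$)
$x = -204$ ($x = -7 - 197 = -204$)
$x - u{\left(r{\left(3 \right)} \right)} = -204 - \left(- \frac{13}{2} - \frac{3^{2} \left(1 + 3\right)}{2}\right) = -204 - \left(- \frac{13}{2} - \frac{9 \cdot 4}{2}\right) = -204 - \left(- \frac{13}{2} - 18\right) = -204 - - \frac{49}{2} = -204 + \frac{49}{2} = - \frac{359}{2}$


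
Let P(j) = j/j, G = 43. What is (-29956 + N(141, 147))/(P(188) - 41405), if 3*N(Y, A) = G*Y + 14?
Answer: 83791/124212 ≈ 0.67458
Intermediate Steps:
N(Y, A) = 14/3 + 43*Y/3 (N(Y, A) = (43*Y + 14)/3 = (14 + 43*Y)/3 = 14/3 + 43*Y/3)
P(j) = 1
(-29956 + N(141, 147))/(P(188) - 41405) = (-29956 + (14/3 + (43/3)*141))/(1 - 41405) = (-29956 + (14/3 + 2021))/(-41404) = (-29956 + 6077/3)*(-1/41404) = -83791/3*(-1/41404) = 83791/124212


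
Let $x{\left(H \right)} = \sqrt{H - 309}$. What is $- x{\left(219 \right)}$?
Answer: $- 3 i \sqrt{10} \approx - 9.4868 i$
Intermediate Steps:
$x{\left(H \right)} = \sqrt{-309 + H}$
$- x{\left(219 \right)} = - \sqrt{-309 + 219} = - \sqrt{-90} = - 3 i \sqrt{10}$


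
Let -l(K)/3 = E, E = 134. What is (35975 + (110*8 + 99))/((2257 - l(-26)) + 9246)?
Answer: 36954/11905 ≈ 3.1041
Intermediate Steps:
l(K) = -402 (l(K) = -3*134 = -402)
(35975 + (110*8 + 99))/((2257 - l(-26)) + 9246) = (35975 + (110*8 + 99))/((2257 - 1*(-402)) + 9246) = (35975 + (880 + 99))/((2257 + 402) + 9246) = (35975 + 979)/(2659 + 9246) = 36954/11905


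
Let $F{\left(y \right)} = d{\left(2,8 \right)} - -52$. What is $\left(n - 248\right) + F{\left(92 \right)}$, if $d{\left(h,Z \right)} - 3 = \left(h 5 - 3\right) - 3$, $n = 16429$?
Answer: $16240$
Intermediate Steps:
$d{\left(h,Z \right)} = -3 + 5 h$ ($d{\left(h,Z \right)} = 3 + \left(\left(h 5 - 3\right) - 3\right) = 3 + \left(\left(5 h - 3\right) - 3\right) = 3 + \left(\left(-3 + 5 h\right) - 3\right) = 3 + \left(-6 + 5 h\right) = -3 + 5 h$)
$F{\left(y \right)} = 59$ ($F{\left(y \right)} = \left(-3 + 5 \cdot 2\right) - -52 = \left(-3 + 10\right) + 52 = 7 + 52 = 59$)
$\left(n - 248\right) + F{\left(92 \right)} = \left(16429 - 248\right) + 59 = 16181 + 59 = 16240$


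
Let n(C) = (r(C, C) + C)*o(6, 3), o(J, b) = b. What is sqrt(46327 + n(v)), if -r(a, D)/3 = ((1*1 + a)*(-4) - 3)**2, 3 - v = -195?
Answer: 1688*I*sqrt(2) ≈ 2387.2*I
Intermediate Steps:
v = 198 (v = 3 - 1*(-195) = 3 + 195 = 198)
r(a, D) = -3*(-7 - 4*a)**2 (r(a, D) = -3*((1*1 + a)*(-4) - 3)**2 = -3*((1 + a)*(-4) - 3)**2 = -3*((-4 - 4*a) - 3)**2 = -3*(-7 - 4*a)**2)
n(C) = -9*(7 + 4*C)**2 + 3*C (n(C) = (-3*(7 + 4*C)**2 + C)*3 = (C - 3*(7 + 4*C)**2)*3 = -9*(7 + 4*C)**2 + 3*C)
sqrt(46327 + n(v)) = sqrt(46327 + (-9*(7 + 4*198)**2 + 3*198)) = sqrt(46327 + (-9*(7 + 792)**2 + 594)) = sqrt(46327 + (-9*799**2 + 594)) = sqrt(46327 + (-9*638401 + 594)) = sqrt(46327 + (-5745609 + 594)) = sqrt(46327 - 5745015) = sqrt(-5698688) = 1688*I*sqrt(2)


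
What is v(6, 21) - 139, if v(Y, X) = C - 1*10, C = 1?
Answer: -148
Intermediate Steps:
v(Y, X) = -9 (v(Y, X) = 1 - 1*10 = 1 - 10 = -9)
v(6, 21) - 139 = -9 - 139 = -148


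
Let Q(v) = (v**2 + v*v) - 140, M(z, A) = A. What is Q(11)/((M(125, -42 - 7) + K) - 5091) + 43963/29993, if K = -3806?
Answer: 65038952/44719563 ≈ 1.4544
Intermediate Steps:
Q(v) = -140 + 2*v**2 (Q(v) = (v**2 + v**2) - 140 = 2*v**2 - 140 = -140 + 2*v**2)
Q(11)/((M(125, -42 - 7) + K) - 5091) + 43963/29993 = (-140 + 2*11**2)/(((-42 - 7) - 3806) - 5091) + 43963/29993 = (-140 + 2*121)/((-49 - 3806) - 5091) + 43963*(1/29993) = (-140 + 242)/(-3855 - 5091) + 43963/29993 = 102/(-8946) + 43963/29993 = 102*(-1/8946) + 43963/29993 = -17/1491 + 43963/29993 = 65038952/44719563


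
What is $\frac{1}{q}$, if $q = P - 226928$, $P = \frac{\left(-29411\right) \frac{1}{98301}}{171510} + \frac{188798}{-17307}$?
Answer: $- \frac{32421019472730}{7357590780254484013} \approx -4.4065 \cdot 10^{-6}$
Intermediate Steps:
$P = - \frac{353673346810573}{32421019472730}$ ($P = \left(-29411\right) \frac{1}{98301} \cdot \frac{1}{171510} + 188798 \left(- \frac{1}{17307}\right) = \left(- \frac{29411}{98301}\right) \frac{1}{171510} - \frac{188798}{17307} = - \frac{29411}{16859604510} - \frac{188798}{17307} = - \frac{353673346810573}{32421019472730} \approx -10.909$)
$q = - \frac{7357590780254484013}{32421019472730}$ ($q = - \frac{353673346810573}{32421019472730} - 226928 = - \frac{7357590780254484013}{32421019472730} \approx -2.2694 \cdot 10^{5}$)
$\frac{1}{q} = \frac{1}{- \frac{7357590780254484013}{32421019472730}} = - \frac{32421019472730}{7357590780254484013}$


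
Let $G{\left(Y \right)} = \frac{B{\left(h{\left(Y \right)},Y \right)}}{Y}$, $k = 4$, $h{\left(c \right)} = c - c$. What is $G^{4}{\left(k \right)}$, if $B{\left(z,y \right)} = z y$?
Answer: $0$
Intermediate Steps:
$h{\left(c \right)} = 0$
$B{\left(z,y \right)} = y z$
$G{\left(Y \right)} = 0$ ($G{\left(Y \right)} = \frac{Y 0}{Y} = \frac{0}{Y} = 0$)
$G^{4}{\left(k \right)} = 0^{4} = 0$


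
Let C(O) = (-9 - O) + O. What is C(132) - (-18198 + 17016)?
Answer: 1173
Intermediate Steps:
C(O) = -9
C(132) - (-18198 + 17016) = -9 - (-18198 + 17016) = -9 - 1*(-1182) = -9 + 1182 = 1173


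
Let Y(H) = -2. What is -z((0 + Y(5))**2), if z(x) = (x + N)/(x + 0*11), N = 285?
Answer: -289/4 ≈ -72.250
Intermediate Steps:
z(x) = (285 + x)/x (z(x) = (x + 285)/(x + 0*11) = (285 + x)/(x + 0) = (285 + x)/x)
-z((0 + Y(5))**2) = -(285 + (0 - 2)**2)/((0 - 2)**2) = -(285 + (-2)**2)/((-2)**2) = -(285 + 4)/4 = -289/4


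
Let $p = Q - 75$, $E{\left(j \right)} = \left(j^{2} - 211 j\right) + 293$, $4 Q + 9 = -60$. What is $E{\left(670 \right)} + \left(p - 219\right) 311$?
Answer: $\frac{844097}{4} \approx 2.1102 \cdot 10^{5}$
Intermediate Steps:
$Q = - \frac{69}{4}$ ($Q = - \frac{9}{4} + \frac{1}{4} \left(-60\right) = - \frac{9}{4} - 15 = - \frac{69}{4} \approx -17.25$)
$E{\left(j \right)} = 293 + j^{2} - 211 j$
$p = - \frac{369}{4}$ ($p = - \frac{69}{4} - 75 = - \frac{369}{4} \approx -92.25$)
$E{\left(670 \right)} + \left(p - 219\right) 311 = \left(293 + 670^{2} - 141370\right) + \left(- \frac{369}{4} - 219\right) 311 = \left(293 + 448900 - 141370\right) - \frac{387195}{4} = 307823 - \frac{387195}{4} = \frac{844097}{4}$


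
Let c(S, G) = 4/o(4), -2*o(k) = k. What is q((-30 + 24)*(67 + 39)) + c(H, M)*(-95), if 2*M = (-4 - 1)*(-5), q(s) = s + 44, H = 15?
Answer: -402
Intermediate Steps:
q(s) = 44 + s
o(k) = -k/2
M = 25/2 (M = ((-4 - 1)*(-5))/2 = (-5*(-5))/2 = (1/2)*25 = 25/2 ≈ 12.500)
c(S, G) = -2 (c(S, G) = 4/((-1/2*4)) = 4/(-2) = 4*(-1/2) = -2)
q((-30 + 24)*(67 + 39)) + c(H, M)*(-95) = (44 + (-30 + 24)*(67 + 39)) - 2*(-95) = (44 - 6*106) + 190 = (44 - 636) + 190 = -592 + 190 = -402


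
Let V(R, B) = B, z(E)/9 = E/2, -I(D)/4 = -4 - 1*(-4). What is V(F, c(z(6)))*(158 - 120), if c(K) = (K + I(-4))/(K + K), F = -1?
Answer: 19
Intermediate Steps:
I(D) = 0 (I(D) = -4*(-4 - 1*(-4)) = -4*(-4 + 4) = -4*0 = 0)
z(E) = 9*E/2 (z(E) = 9*(E/2) = 9*E/2)
c(K) = ½ (c(K) = (K + 0)/(K + K) = K/((2*K)) = K*(1/(2*K)) = ½)
V(F, c(z(6)))*(158 - 120) = (158 - 120)/2 = (½)*38 = 19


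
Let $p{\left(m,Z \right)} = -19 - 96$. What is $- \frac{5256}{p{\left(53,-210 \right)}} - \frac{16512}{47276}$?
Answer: $\frac{61645944}{1359185} \approx 45.355$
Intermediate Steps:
$p{\left(m,Z \right)} = -115$ ($p{\left(m,Z \right)} = -19 - 96 = -115$)
$- \frac{5256}{p{\left(53,-210 \right)}} - \frac{16512}{47276} = - \frac{5256}{-115} - \frac{16512}{47276} = \left(-5256\right) \left(- \frac{1}{115}\right) - \frac{4128}{11819} = \frac{5256}{115} - \frac{4128}{11819} = \frac{61645944}{1359185}$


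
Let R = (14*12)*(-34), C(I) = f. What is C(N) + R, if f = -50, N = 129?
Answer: -5762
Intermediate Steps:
C(I) = -50
R = -5712 (R = 168*(-34) = -5712)
C(N) + R = -50 - 5712 = -5762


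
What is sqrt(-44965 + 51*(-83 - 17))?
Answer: I*sqrt(50065) ≈ 223.75*I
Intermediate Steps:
sqrt(-44965 + 51*(-83 - 17)) = sqrt(-44965 + 51*(-100)) = sqrt(-44965 - 5100) = sqrt(-50065) = I*sqrt(50065)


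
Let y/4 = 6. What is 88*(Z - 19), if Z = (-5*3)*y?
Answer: -33352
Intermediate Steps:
y = 24 (y = 4*6 = 24)
Z = -360 (Z = -5*3*24 = -15*24 = -360)
88*(Z - 19) = 88*(-360 - 19) = 88*(-379) = -33352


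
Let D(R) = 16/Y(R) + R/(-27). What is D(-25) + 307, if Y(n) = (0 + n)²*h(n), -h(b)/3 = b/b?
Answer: 5196106/16875 ≈ 307.92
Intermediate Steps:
h(b) = -3 (h(b) = -3*b/b = -3*1 = -3)
Y(n) = -3*n² (Y(n) = (0 + n)²*(-3) = n²*(-3) = -3*n²)
D(R) = -16/(3*R²) - R/27 (D(R) = 16/((-3*R²)) + R/(-27) = 16*(-1/(3*R²)) + R*(-1/27) = -16/(3*R²) - R/27)
D(-25) + 307 = (1/27)*(-144 - 1*(-25)³)/(-25)² + 307 = (1/27)*(1/625)*(-144 - 1*(-15625)) + 307 = (1/27)*(1/625)*(-144 + 15625) + 307 = (1/27)*(1/625)*15481 + 307 = 15481/16875 + 307 = 5196106/16875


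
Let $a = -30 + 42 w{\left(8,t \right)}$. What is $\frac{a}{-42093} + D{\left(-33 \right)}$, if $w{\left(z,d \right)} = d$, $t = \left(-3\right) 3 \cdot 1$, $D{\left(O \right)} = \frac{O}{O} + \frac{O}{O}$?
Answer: $\frac{28198}{14031} \approx 2.0097$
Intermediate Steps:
$D{\left(O \right)} = 2$ ($D{\left(O \right)} = 1 + 1 = 2$)
$t = -9$ ($t = \left(-9\right) 1 = -9$)
$a = -408$ ($a = -30 + 42 \left(-9\right) = -30 - 378 = -408$)
$\frac{a}{-42093} + D{\left(-33 \right)} = - \frac{408}{-42093} + 2 = \left(-408\right) \left(- \frac{1}{42093}\right) + 2 = \frac{136}{14031} + 2 = \frac{28198}{14031}$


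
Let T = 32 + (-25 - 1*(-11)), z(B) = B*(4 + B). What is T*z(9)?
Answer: 2106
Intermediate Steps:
T = 18 (T = 32 + (-25 + 11) = 32 - 14 = 18)
T*z(9) = 18*(9*(4 + 9)) = 18*(9*13) = 18*117 = 2106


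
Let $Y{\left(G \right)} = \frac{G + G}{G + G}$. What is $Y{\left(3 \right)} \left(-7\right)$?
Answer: $-7$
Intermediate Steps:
$Y{\left(G \right)} = 1$ ($Y{\left(G \right)} = \frac{2 G}{2 G} = 2 G \frac{1}{2 G} = 1$)
$Y{\left(3 \right)} \left(-7\right) = 1 \left(-7\right) = -7$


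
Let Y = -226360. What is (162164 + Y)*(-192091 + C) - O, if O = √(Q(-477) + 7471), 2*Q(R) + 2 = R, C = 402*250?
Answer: 5879775836 - 3*√3214/2 ≈ 5.8798e+9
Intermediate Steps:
C = 100500
Q(R) = -1 + R/2
O = 3*√3214/2 (O = √((-1 + (½)*(-477)) + 7471) = √((-1 - 477/2) + 7471) = √(-479/2 + 7471) = √(14463/2) = 3*√3214/2 ≈ 85.038)
(162164 + Y)*(-192091 + C) - O = (162164 - 226360)*(-192091 + 100500) - 3*√3214/2 = -64196*(-91591) - 3*√3214/2 = 5879775836 - 3*√3214/2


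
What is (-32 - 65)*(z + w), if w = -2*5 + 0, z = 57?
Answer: -4559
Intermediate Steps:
w = -10 (w = -10 + 0 = -10)
(-32 - 65)*(z + w) = (-32 - 65)*(57 - 10) = -97*47 = -4559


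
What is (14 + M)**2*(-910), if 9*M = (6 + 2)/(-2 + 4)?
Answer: -15379000/81 ≈ -1.8986e+5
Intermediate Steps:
M = 4/9 (M = ((6 + 2)/(-2 + 4))/9 = (8/2)/9 = (8*(1/2))/9 = (1/9)*4 = 4/9 ≈ 0.44444)
(14 + M)**2*(-910) = (14 + 4/9)**2*(-910) = (130/9)**2*(-910) = (16900/81)*(-910) = -15379000/81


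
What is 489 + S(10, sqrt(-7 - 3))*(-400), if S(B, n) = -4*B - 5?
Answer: 18489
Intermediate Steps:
S(B, n) = -5 - 4*B
489 + S(10, sqrt(-7 - 3))*(-400) = 489 + (-5 - 4*10)*(-400) = 489 + (-5 - 40)*(-400) = 489 - 45*(-400) = 489 + 18000 = 18489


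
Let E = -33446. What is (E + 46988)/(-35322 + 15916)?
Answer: -6771/9703 ≈ -0.69783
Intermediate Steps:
(E + 46988)/(-35322 + 15916) = (-33446 + 46988)/(-35322 + 15916) = 13542/(-19406) = 13542*(-1/19406) = -6771/9703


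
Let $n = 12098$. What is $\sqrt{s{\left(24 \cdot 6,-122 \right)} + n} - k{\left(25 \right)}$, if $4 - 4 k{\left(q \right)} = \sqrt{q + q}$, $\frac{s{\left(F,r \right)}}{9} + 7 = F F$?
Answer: $-1 + \sqrt{198659} + \frac{5 \sqrt{2}}{4} \approx 446.48$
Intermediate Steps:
$s{\left(F,r \right)} = -63 + 9 F^{2}$ ($s{\left(F,r \right)} = -63 + 9 F F = -63 + 9 F^{2}$)
$k{\left(q \right)} = 1 - \frac{\sqrt{2} \sqrt{q}}{4}$ ($k{\left(q \right)} = 1 - \frac{\sqrt{q + q}}{4} = 1 - \frac{\sqrt{2 q}}{4} = 1 - \frac{\sqrt{2} \sqrt{q}}{4}$)
$\sqrt{s{\left(24 \cdot 6,-122 \right)} + n} - k{\left(25 \right)} = \sqrt{\left(-63 + 9 \left(24 \cdot 6\right)^{2}\right) + 12098} - \left(1 - \frac{\sqrt{2} \sqrt{25}}{4}\right) = \sqrt{\left(-63 + 9 \cdot 144^{2}\right) + 12098} - \left(1 - \frac{1}{4} \sqrt{2} \cdot 5\right) = \sqrt{\left(-63 + 9 \cdot 20736\right) + 12098} - \left(1 - \frac{5 \sqrt{2}}{4}\right) = \sqrt{\left(-63 + 186624\right) + 12098} - \left(1 - \frac{5 \sqrt{2}}{4}\right) = \sqrt{186561 + 12098} - \left(1 - \frac{5 \sqrt{2}}{4}\right) = \sqrt{198659} - \left(1 - \frac{5 \sqrt{2}}{4}\right) = -1 + \sqrt{198659} + \frac{5 \sqrt{2}}{4}$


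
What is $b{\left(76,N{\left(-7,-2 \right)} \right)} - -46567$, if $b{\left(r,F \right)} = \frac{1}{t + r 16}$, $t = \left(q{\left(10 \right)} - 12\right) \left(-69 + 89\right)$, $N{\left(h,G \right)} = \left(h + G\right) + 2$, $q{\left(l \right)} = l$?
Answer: $\frac{54762793}{1176} \approx 46567.0$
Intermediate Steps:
$N{\left(h,G \right)} = 2 + G + h$ ($N{\left(h,G \right)} = \left(G + h\right) + 2 = 2 + G + h$)
$t = -40$ ($t = \left(10 - 12\right) \left(-69 + 89\right) = \left(-2\right) 20 = -40$)
$b{\left(r,F \right)} = \frac{1}{-40 + 16 r}$ ($b{\left(r,F \right)} = \frac{1}{-40 + r 16} = \frac{1}{-40 + 16 r}$)
$b{\left(76,N{\left(-7,-2 \right)} \right)} - -46567 = \frac{1}{8 \left(-5 + 2 \cdot 76\right)} - -46567 = \frac{1}{8 \left(-5 + 152\right)} + 46567 = \frac{1}{8 \cdot 147} + 46567 = \frac{1}{8} \cdot \frac{1}{147} + 46567 = \frac{1}{1176} + 46567 = \frac{54762793}{1176}$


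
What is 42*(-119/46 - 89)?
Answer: -88473/23 ≈ -3846.7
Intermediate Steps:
42*(-119/46 - 89) = 42*(-4213/46) = -88473/23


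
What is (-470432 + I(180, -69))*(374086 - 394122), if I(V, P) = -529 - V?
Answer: 9439781076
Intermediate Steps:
(-470432 + I(180, -69))*(374086 - 394122) = (-470432 + (-529 - 1*180))*(374086 - 394122) = (-470432 + (-529 - 180))*(-20036) = (-470432 - 709)*(-20036) = -471141*(-20036) = 9439781076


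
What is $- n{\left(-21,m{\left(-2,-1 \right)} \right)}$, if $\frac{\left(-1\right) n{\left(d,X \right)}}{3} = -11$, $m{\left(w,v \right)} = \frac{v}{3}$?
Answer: $-33$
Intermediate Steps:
$m{\left(w,v \right)} = \frac{v}{3}$ ($m{\left(w,v \right)} = v \frac{1}{3} = \frac{v}{3}$)
$n{\left(d,X \right)} = 33$ ($n{\left(d,X \right)} = \left(-3\right) \left(-11\right) = 33$)
$- n{\left(-21,m{\left(-2,-1 \right)} \right)} = \left(-1\right) 33 = -33$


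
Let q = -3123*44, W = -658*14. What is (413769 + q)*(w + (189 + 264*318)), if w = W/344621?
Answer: 8013453830770593/344621 ≈ 2.3253e+10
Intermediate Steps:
W = -9212
q = -137412
w = -9212/344621 ≈ -0.026731
(413769 + q)*(w + (189 + 264*318)) = (413769 - 137412)*(-9212/344621 + (189 + 264*318)) = 276357*(-9212/344621 + (189 + 83952)) = 276357*(-9212/344621 + 84141) = 276357*(28996746349/344621) = 8013453830770593/344621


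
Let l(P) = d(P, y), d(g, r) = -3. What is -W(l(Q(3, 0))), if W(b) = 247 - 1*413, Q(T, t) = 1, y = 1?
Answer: 166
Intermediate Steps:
l(P) = -3
W(b) = -166 (W(b) = 247 - 413 = -166)
-W(l(Q(3, 0))) = -1*(-166) = 166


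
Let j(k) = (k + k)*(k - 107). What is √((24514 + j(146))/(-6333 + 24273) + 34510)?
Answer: √2776866679470/8970 ≈ 185.77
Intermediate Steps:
j(k) = 2*k*(-107 + k) (j(k) = (2*k)*(-107 + k) = 2*k*(-107 + k))
√((24514 + j(146))/(-6333 + 24273) + 34510) = √((24514 + 2*146*(-107 + 146))/(-6333 + 24273) + 34510) = √((24514 + 2*146*39)/17940 + 34510) = √((24514 + 11388)*(1/17940) + 34510) = √(35902*(1/17940) + 34510) = √(17951/8970 + 34510) = √(309572651/8970) = √2776866679470/8970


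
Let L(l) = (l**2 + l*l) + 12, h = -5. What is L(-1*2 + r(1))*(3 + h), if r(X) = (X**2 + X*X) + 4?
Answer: -88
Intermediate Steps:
r(X) = 4 + 2*X**2 (r(X) = (X**2 + X**2) + 4 = 2*X**2 + 4 = 4 + 2*X**2)
L(l) = 12 + 2*l**2 (L(l) = (l**2 + l**2) + 12 = 2*l**2 + 12 = 12 + 2*l**2)
L(-1*2 + r(1))*(3 + h) = (12 + 2*(-1*2 + (4 + 2*1**2))**2)*(3 - 5) = (12 + 2*(-2 + (4 + 2*1))**2)*(-2) = (12 + 2*(-2 + (4 + 2))**2)*(-2) = (12 + 2*(-2 + 6)**2)*(-2) = (12 + 2*4**2)*(-2) = (12 + 2*16)*(-2) = (12 + 32)*(-2) = 44*(-2) = -88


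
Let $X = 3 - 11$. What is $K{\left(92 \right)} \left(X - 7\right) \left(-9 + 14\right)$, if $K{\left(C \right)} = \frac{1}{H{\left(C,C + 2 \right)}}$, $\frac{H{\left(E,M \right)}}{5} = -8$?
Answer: $\frac{15}{8} \approx 1.875$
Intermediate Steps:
$X = -8$ ($X = 3 - 11 = -8$)
$H{\left(E,M \right)} = -40$ ($H{\left(E,M \right)} = 5 \left(-8\right) = -40$)
$K{\left(C \right)} = - \frac{1}{40}$ ($K{\left(C \right)} = \frac{1}{-40} = - \frac{1}{40}$)
$K{\left(92 \right)} \left(X - 7\right) \left(-9 + 14\right) = - \frac{\left(-8 - 7\right) \left(-9 + 14\right)}{40} = - \frac{\left(-15\right) 5}{40} = \left(- \frac{1}{40}\right) \left(-75\right) = \frac{15}{8}$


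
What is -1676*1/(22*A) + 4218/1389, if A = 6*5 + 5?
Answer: 153316/178255 ≈ 0.86009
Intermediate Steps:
A = 35 (A = 30 + 5 = 35)
-1676*1/(22*A) + 4218/1389 = -1676/(35*22) + 4218/1389 = -1676/770 + 4218*(1/1389) = -1676*1/770 + 1406/463 = -838/385 + 1406/463 = 153316/178255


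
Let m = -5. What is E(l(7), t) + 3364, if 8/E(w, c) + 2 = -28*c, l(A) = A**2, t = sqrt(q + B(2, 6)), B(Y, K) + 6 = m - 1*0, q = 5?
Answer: 56*(-60*I + 841*sqrt(6))/(-I + 14*sqrt(6)) ≈ 3364.0 + 0.11654*I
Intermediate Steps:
B(Y, K) = -11 (B(Y, K) = -6 + (-5 - 1*0) = -6 + (-5 + 0) = -6 - 5 = -11)
t = I*sqrt(6) (t = sqrt(5 - 11) = sqrt(-6) = I*sqrt(6) ≈ 2.4495*I)
E(w, c) = 8/(-2 - 28*c)
E(l(7), t) + 3364 = -4/(1 + 14*(I*sqrt(6))) + 3364 = -4/(1 + 14*I*sqrt(6)) + 3364 = 3364 - 4/(1 + 14*I*sqrt(6))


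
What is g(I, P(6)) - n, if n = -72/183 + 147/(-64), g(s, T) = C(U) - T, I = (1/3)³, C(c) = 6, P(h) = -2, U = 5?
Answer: 41735/3904 ≈ 10.690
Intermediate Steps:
I = 1/27 (I = (⅓)³ = 1/27 ≈ 0.037037)
g(s, T) = 6 - T
n = -10503/3904 (n = -72*1/183 + 147*(-1/64) = -24/61 - 147/64 = -10503/3904 ≈ -2.6903)
g(I, P(6)) - n = (6 - 1*(-2)) - 1*(-10503/3904) = (6 + 2) + 10503/3904 = 8 + 10503/3904 = 41735/3904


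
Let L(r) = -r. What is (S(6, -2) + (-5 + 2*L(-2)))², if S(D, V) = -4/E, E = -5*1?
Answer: 1/25 ≈ 0.040000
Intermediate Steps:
E = -5
S(D, V) = ⅘ (S(D, V) = -4/(-5) = -4*(-⅕) = ⅘)
(S(6, -2) + (-5 + 2*L(-2)))² = (⅘ + (-5 + 2*(-1*(-2))))² = (⅘ + (-5 + 2*2))² = (⅘ + (-5 + 4))² = (⅘ - 1)² = (-⅕)² = 1/25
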